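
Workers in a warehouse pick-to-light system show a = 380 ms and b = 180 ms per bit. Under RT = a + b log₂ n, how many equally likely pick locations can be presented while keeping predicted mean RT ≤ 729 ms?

Information budget: (729 − 380)/180 = 1.9389 bits, so n ≤ 2^1.9389 = 3.834 → at most 3.

3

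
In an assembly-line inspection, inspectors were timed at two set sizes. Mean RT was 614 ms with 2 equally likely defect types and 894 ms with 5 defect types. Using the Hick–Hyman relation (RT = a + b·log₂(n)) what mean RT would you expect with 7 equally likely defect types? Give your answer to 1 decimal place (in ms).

996.8 ms

RT is linear in log₂ n, so two points fix the line:
  b = (894 − 614) / (log₂ 5 − log₂ 2) = 280 / (2.3219 − 1) = 211.812 ms/bit
  a = 614 − 211.812 × 1 = 402.188 ms
Then RT(7) = 402.188 + 211.812 × log₂ 7 = 402.188 + 211.812 × 2.8074 ≈ 996.819 ms.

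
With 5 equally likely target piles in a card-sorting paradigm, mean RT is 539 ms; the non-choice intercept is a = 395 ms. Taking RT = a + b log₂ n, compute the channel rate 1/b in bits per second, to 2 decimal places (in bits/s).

16.12 bits/s

b = (539 − 395)/log₂ 5 = 144/2.3219 = 62.017 ms per bit = 0.06202 s/bit; the reciprocal is 16.125 bits/s.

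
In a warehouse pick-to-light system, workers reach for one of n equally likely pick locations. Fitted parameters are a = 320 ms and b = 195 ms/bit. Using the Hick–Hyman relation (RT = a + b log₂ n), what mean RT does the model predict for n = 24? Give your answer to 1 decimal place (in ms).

1214.1 ms

log₂(24) = 4.5850 bits, so RT = 320 + 195 × 4.5850 ≈ 1214.068 ms.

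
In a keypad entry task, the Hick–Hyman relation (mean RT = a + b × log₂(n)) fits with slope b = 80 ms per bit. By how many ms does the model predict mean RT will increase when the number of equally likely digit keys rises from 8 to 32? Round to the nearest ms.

Only the slope matters, since a is common to both: ΔRT = b·log₂(n₂/n₁).
log₂(32) − log₂(8) = log₂(32/8) = log₂(4) = 2.
ΔRT = 80 × 2.0000 = 160.000 ms.

160 ms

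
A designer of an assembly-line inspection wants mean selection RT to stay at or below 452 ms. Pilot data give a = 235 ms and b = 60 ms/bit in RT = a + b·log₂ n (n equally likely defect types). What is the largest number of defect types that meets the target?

12

Information budget: (452 − 235)/60 = 3.6167 bits, so n ≤ 2^3.6167 = 12.267 → at most 12.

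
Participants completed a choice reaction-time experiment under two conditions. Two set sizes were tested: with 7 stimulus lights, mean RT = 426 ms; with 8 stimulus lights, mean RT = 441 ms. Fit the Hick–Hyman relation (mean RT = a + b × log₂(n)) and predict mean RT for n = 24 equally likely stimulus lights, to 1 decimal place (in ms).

564.4 ms

Solve the two-equation system in a and b:
  b = (441 − 426) / (log₂ 8 − log₂ 7) = 15 / (3 − 2.8074) = 77.863 ms/bit
  a = 426 − 77.863 × 2.8074 = 207.410 ms
Then RT(24) = 207.410 + 77.863 × log₂ 24 = 207.410 + 77.863 × 4.5850 ≈ 564.411 ms.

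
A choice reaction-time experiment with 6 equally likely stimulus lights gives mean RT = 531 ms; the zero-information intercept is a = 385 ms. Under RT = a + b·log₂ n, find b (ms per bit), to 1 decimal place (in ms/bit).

log₂(6) = 2.5850 bits.
b = (RT − a)/log₂ n = (531 − 385) / 2.5850 = 56.481 ms/bit.

56.5 ms/bit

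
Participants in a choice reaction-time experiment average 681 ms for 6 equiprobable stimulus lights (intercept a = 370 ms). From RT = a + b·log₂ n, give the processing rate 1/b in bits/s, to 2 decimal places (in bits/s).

8.31 bits/s

b = (681 − 370)/log₂ 6 = 311/2.5850 = 120.311 ms per bit = 0.12031 s/bit; the reciprocal is 8.312 bits/s.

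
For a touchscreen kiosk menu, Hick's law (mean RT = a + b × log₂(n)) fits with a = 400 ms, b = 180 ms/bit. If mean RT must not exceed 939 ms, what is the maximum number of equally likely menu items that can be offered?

7

Set 400 + 180·log₂ n ≤ 939 → log₂ n ≤ (939 − 400)/180 = 2.9944.
So n ≤ 2^2.9944 = 7.969; the largest integer n is 7.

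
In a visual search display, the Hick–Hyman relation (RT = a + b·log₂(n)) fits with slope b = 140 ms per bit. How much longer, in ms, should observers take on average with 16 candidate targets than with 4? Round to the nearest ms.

ΔRT = (a + b log₂ n₂) − (a + b log₂ n₁) = b·(log₂ n₂ − log₂ n₁).
log₂(16) − log₂(4) = log₂(16/4) = log₂(4) = 2.
ΔRT = 140 × 2.0000 = 280.000 ms.

280 ms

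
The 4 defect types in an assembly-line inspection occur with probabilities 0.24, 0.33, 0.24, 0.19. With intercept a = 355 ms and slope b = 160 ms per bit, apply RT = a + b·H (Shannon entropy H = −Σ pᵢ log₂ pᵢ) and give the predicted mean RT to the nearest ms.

H = 0.24·log₂(1/0.24) + 0.33·log₂(1/0.33) + 0.24·log₂(1/0.24) + 0.19·log₂(1/0.19) = 1.9713 bits.
RT = 355 + 160 × 1.9713 = 670.41 ms.

670 ms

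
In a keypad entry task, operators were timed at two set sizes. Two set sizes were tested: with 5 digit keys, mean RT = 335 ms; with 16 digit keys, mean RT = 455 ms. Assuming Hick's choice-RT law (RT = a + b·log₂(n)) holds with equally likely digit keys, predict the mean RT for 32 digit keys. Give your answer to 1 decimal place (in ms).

Fit slope and intercept:
  b = (455 − 335) / (log₂ 16 − log₂ 5) = 120 / (4 − 2.3219) = 71.511 ms/bit
  a = 335 − 71.511 × 2.3219 = 168.957 ms
Then RT(32) = 168.957 + 71.511 × log₂ 32 = 168.957 + 71.511 × 5 ≈ 526.511 ms.

526.5 ms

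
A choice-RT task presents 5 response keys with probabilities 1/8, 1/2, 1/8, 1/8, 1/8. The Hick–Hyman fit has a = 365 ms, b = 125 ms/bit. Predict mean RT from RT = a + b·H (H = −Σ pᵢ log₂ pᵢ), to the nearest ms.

615 ms

H = −Σ pᵢ log₂ pᵢ = 0.125·3 + 0.5·1 + 0.125·3 + 0.125·3 + 0.125·3 = 2.000 bits.
RT = 365 + 125 × 2.000 = 615.00 ms.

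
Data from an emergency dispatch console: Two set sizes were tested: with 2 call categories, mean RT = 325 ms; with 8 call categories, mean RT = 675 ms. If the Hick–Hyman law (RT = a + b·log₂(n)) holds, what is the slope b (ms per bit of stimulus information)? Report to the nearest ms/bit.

Slope: b = (675 − 325) / (log₂ 8 − log₂ 2) = 350/2.0000 = 175 ms/bit.

175 ms/bit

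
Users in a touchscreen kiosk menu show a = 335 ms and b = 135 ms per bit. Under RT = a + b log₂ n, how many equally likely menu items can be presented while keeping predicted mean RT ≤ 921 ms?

20

135·log₂ n ≤ 921 − 335 = 586, giving log₂ n ≤ 4.3407 and n ≤ 20.263. The largest whole number is 20.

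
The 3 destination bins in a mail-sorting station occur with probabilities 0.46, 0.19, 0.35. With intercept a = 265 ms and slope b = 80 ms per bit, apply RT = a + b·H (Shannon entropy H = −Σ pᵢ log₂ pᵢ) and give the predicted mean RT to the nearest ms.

H = 0.46·log₂(1/0.46) + 0.19·log₂(1/0.19) + 0.35·log₂(1/0.35) = 1.5007 bits.
RT = 265 + 80 × 1.5007 = 385.05 ms.

385 ms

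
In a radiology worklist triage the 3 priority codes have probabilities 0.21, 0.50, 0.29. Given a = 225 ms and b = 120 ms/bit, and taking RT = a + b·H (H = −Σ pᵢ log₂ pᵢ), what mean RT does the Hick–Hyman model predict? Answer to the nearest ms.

H = 0.21·log₂(1/0.21) + 0.50·log₂(1/0.50) + 0.29·log₂(1/0.29) = 1.4907 bits.
RT = 225 + 120 × 1.4907 = 403.89 ms.

404 ms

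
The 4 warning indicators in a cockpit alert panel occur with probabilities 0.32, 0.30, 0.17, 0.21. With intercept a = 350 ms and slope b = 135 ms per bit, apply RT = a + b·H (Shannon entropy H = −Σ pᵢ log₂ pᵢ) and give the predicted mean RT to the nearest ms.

Entropy contributions −pᵢ log₂ pᵢ: 0.5260, 0.5211, 0.4346, 0.4728; sum H = 1.9545 bits.
RT = a + bH = 350 + 135·1.9545 = 613.86 ms.

614 ms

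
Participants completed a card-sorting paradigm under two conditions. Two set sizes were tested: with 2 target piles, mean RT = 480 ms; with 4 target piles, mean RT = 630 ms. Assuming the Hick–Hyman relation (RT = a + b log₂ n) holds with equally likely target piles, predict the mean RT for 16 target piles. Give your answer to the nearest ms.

Fit slope and intercept:
  b = (630 − 480) / (log₂ 4 − log₂ 2) = 150 / (2 − 1) = 150 ms/bit
  a = 480 − 150 × 1 = 330 ms
Then RT(16) = 330 + 150 × log₂ 16 = 330 + 150 × 4 ≈ 930.000 ms.

930 ms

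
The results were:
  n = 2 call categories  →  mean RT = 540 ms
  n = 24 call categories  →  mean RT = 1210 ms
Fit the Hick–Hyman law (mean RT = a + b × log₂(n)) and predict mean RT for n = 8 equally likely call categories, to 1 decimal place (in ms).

913.8 ms

Solve the two-equation system in a and b:
  b = (1210 − 540) / (log₂ 24 − log₂ 2) = 670 / (4.5850 − 1) = 186.892 ms/bit
  a = 540 − 186.892 × 1 = 353.108 ms
Then RT(8) = 353.108 + 186.892 × log₂ 8 = 353.108 + 186.892 × 3 ≈ 913.784 ms.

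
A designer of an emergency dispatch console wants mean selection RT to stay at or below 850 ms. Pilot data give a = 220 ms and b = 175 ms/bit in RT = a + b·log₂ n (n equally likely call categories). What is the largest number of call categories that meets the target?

12

175·log₂ n ≤ 850 − 220 = 630, giving log₂ n ≤ 3.6000 and n ≤ 12.126. The largest whole number is 12.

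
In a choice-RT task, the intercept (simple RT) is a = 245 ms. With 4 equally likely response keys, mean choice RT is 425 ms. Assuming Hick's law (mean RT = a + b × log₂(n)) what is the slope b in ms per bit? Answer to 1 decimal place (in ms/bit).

log₂(4) = 2 bits.
b = (RT − a)/log₂ n = (425 − 245) / 2 = 90.000 ms/bit.

90.0 ms/bit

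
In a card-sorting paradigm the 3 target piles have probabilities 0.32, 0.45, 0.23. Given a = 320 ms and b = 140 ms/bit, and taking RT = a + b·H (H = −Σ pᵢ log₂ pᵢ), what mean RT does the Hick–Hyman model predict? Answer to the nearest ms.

534 ms

H = 0.32·log₂(1/0.32) + 0.45·log₂(1/0.45) + 0.23·log₂(1/0.23) = 1.5321 bits.
RT = 320 + 140 × 1.5321 = 534.49 ms.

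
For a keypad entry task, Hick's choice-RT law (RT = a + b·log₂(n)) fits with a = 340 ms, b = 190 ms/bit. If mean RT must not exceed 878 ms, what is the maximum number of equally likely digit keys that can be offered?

7

Set 340 + 190·log₂ n ≤ 878 → log₂ n ≤ (878 − 340)/190 = 2.8316.
So n ≤ 2^2.8316 = 7.119; the largest integer n is 7.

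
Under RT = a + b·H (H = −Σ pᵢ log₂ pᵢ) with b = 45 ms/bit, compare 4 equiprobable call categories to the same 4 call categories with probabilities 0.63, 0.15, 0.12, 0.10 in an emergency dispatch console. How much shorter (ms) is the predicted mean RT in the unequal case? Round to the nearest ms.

The RT saving is b·ΔH. Equiprobable H₀ = log₂(4) = 2.0000 bits; with the given probabilities H = 1.5297 bits.
b·(H₀ − H) = 45 × (2.0000 − 1.5297) = 21.16 ms.

21 ms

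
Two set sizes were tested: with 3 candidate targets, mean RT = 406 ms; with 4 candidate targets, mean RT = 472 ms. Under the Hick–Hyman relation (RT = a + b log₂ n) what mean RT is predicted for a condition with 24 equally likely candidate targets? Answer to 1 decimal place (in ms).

Solve the two-equation system in a and b:
  b = (472 − 406) / (log₂ 4 − log₂ 3) = 66 / (2 − 1.5850) = 159.022 ms/bit
  a = 406 − 159.022 × 1.5850 = 153.956 ms
Then RT(24) = 153.956 + 159.022 × log₂ 24 = 153.956 + 159.022 × 4.5850 ≈ 883.065 ms.

883.1 ms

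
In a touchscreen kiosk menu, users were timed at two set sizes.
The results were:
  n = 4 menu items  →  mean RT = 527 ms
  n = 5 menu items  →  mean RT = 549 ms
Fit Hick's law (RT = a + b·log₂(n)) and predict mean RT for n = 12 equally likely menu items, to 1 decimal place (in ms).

635.3 ms

Solve the two-equation system in a and b:
  b = (549 − 527) / (log₂ 5 − log₂ 4) = 22 / (2.3219 − 2) = 68.338 ms/bit
  a = 527 − 68.338 × 2 = 390.324 ms
Then RT(12) = 390.324 + 68.338 × log₂ 12 = 390.324 + 68.338 × 3.5850 ≈ 635.314 ms.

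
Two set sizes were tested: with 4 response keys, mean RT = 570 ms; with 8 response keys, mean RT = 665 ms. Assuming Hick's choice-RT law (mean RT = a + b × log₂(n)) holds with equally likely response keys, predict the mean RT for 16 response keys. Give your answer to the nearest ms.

Fit slope and intercept:
  b = (665 − 570) / (log₂ 8 − log₂ 4) = 95 / (3 − 2) = 95 ms/bit
  a = 570 − 95 × 2 = 380 ms
Then RT(16) = 380 + 95 × log₂ 16 = 380 + 95 × 4 ≈ 760.000 ms.

760 ms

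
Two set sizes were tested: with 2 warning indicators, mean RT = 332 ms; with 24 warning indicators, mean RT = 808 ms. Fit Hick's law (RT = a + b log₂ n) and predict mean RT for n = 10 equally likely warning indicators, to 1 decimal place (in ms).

640.3 ms

Solve the two-equation system in a and b:
  b = (808 − 332) / (log₂ 24 − log₂ 2) = 476 / (4.5850 − 1) = 132.777 ms/bit
  a = 332 − 132.777 × 1 = 199.223 ms
Then RT(10) = 199.223 + 132.777 × log₂ 10 = 199.223 + 132.777 × 3.3219 ≈ 640.298 ms.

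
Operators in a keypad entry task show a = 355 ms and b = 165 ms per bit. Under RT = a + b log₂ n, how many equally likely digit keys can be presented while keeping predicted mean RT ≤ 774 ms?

5

Information budget: (774 − 355)/165 = 2.5394 bits, so n ≤ 2^2.5394 = 5.813 → at most 5.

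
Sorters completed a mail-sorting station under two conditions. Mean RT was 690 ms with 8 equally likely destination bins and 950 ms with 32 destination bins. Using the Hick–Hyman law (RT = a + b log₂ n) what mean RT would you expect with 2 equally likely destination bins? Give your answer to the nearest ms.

Fit slope and intercept:
  b = (950 − 690) / (log₂ 32 − log₂ 8) = 260 / (5 − 3) = 130 ms/bit
  a = 690 − 130 × 3 = 300 ms
Then RT(2) = 300 + 130 × log₂ 2 = 300 + 130 × 1 ≈ 430.000 ms.

430 ms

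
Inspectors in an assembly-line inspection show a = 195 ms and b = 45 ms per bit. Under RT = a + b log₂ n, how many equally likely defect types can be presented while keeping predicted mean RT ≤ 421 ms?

Set 195 + 45·log₂ n ≤ 421 → log₂ n ≤ (421 − 195)/45 = 5.0222.
So n ≤ 2^5.0222 = 32.497; the largest integer n is 32.

32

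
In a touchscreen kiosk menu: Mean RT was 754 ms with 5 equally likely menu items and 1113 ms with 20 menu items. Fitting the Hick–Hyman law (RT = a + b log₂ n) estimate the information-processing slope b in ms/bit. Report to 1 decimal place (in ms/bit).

The slope on a log₂ axis is (1113 − 754) / (4.3219 − 2.3219) = 179.500 ms/bit.

179.5 ms/bit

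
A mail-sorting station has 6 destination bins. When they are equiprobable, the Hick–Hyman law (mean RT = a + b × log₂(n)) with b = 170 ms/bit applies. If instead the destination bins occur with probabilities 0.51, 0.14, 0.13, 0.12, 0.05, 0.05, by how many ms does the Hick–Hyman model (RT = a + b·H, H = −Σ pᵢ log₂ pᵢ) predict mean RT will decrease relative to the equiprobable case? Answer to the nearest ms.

The RT saving is b·ΔH. Equiprobable H₀ = log₂(6) = 2.5850 bits; with the given probabilities H = 2.0744 bits.
b·(H₀ − H) = 170 × (2.5850 − 2.0744) = 86.79 ms.

87 ms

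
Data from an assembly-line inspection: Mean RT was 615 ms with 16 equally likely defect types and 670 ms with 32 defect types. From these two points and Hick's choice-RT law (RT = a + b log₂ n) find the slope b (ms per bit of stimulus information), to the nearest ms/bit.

55 ms/bit

b = (RT₂ − RT₁)/(log₂ n₂ − log₂ n₁) = (670 − 615)/(5 − 4) = 55 ms/bit.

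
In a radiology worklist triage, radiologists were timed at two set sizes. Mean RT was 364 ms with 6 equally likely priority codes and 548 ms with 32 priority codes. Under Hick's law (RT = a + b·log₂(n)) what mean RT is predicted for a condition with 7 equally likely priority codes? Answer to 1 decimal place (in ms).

Solve the two-equation system in a and b:
  b = (548 − 364) / (log₂ 32 − log₂ 6) = 184 / (5 − 2.5850) = 76.189 ms/bit
  a = 364 − 76.189 × 2.5850 = 167.054 ms
Then RT(7) = 167.054 + 76.189 × log₂ 7 = 167.054 + 76.189 × 2.8074 ≈ 380.944 ms.

380.9 ms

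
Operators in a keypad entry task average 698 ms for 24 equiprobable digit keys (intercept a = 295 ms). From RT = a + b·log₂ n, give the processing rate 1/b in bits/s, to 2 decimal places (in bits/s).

11.38 bits/s

b = (698 − 295)/log₂ 24 = 403/4.5850 = 87.896 ms per bit = 0.08790 s/bit; the reciprocal is 11.377 bits/s.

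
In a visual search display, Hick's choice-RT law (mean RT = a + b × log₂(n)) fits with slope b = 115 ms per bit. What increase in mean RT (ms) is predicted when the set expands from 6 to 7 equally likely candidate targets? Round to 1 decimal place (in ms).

The intercept a cancels: ΔRT = b·(log₂ n₂ − log₂ n₁) = b·log₂(n₂/n₁).
log₂(7) − log₂(6) = 2.8074 − 2.5850 = 0.2224.
ΔRT = 115 × 0.2224 = 25.575 ms.

25.6 ms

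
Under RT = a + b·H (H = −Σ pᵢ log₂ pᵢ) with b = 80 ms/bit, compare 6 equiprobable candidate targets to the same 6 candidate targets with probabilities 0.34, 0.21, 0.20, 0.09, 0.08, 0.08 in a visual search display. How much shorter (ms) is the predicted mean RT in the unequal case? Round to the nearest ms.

Equiprobable entropy H₀ = log₂ 6 = 2.5850 bits.
Skewed entropy H = −Σ pᵢ log₂ pᵢ = 2.3621 bits.
ΔRT = b·(H₀ − H) = 80 × 0.2229 = 17.83 ms.

18 ms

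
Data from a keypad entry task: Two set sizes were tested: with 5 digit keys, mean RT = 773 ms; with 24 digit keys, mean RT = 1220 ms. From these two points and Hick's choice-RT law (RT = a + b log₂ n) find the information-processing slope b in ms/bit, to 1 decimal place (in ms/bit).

The slope on a log₂ axis is (1220 − 773) / (4.5850 − 2.3219) = 197.522 ms/bit.

197.5 ms/bit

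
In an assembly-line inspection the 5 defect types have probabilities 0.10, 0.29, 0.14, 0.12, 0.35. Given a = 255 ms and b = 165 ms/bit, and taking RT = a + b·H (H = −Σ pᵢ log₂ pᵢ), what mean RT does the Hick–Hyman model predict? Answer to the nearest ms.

Entropy contributions −pᵢ log₂ pᵢ: 0.3322, 0.5179, 0.3971, 0.3671, 0.5301; sum H = 2.1444 bits.
RT = a + bH = 255 + 165·2.1444 = 608.82 ms.

609 ms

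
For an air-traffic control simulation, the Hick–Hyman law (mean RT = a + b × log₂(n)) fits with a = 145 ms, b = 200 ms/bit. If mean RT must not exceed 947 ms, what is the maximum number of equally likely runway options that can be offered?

Information budget: (947 − 145)/200 = 4.0100 bits, so n ≤ 2^4.0100 = 16.111 → at most 16.

16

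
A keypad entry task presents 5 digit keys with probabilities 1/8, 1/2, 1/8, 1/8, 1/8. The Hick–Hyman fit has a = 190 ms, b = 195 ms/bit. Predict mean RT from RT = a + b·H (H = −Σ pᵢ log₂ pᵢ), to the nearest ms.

Each term −pᵢ log₂ pᵢ: 0.125·3 + 0.5·1 + 0.125·3 + 0.125·3 + 0.125·3; summed, H = 2.000 bits.
Mean RT = a + bH = 190 + 195·2.000 = 580.00 ms.

580 ms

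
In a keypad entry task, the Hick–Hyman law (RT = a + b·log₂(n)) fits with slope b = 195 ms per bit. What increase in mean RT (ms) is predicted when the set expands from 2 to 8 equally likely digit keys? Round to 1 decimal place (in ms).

390.0 ms

ΔRT = (a + b log₂ n₂) − (a + b log₂ n₁) = b·(log₂ n₂ − log₂ n₁).
log₂(8) − log₂(2) = log₂(8/2) = log₂(4) = 2.
ΔRT = 195 × 2.0000 = 390.000 ms.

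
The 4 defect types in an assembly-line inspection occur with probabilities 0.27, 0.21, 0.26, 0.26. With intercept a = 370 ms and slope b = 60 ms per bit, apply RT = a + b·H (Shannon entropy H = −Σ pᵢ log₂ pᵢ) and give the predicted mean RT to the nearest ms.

490 ms

Entropy contributions −pᵢ log₂ pᵢ: 0.5100, 0.4728, 0.5053, 0.5053; sum H = 1.9934 bits.
RT = a + bH = 370 + 60·1.9934 = 489.61 ms.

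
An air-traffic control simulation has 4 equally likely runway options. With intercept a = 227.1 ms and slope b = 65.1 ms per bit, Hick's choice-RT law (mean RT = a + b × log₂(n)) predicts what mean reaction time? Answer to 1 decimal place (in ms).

357.3 ms

log₂(4) = 2 bits, so RT = 227.1 + 65.1 × 2 ≈ 357.300 ms.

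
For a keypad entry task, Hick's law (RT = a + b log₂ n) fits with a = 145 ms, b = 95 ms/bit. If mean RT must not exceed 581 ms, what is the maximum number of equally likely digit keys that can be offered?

95·log₂ n ≤ 581 − 145 = 436, giving log₂ n ≤ 4.5895 and n ≤ 24.075. The largest whole number is 24.

24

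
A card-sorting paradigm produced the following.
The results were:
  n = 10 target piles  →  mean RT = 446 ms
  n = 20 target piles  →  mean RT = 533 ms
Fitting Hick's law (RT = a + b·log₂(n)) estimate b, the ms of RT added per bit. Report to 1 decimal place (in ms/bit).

87.0 ms/bit

b = (RT₂ − RT₁)/(log₂ n₂ − log₂ n₁) = (533 − 446)/(4.3219 − 3.3219) = 87.000 ms/bit.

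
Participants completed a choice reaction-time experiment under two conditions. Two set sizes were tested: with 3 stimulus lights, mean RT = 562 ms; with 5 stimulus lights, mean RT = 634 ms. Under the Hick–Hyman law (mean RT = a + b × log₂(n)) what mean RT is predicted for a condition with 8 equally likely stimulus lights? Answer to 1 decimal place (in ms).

RT is linear in log₂ n, so two points fix the line:
  b = (634 − 562) / (log₂ 5 − log₂ 3) = 72 / (2.3219 − 1.5850) = 97.698 ms/bit
  a = 562 − 97.698 × 1.5850 = 407.152 ms
Then RT(8) = 407.152 + 97.698 × log₂ 8 = 407.152 + 97.698 × 3 ≈ 700.246 ms.

700.2 ms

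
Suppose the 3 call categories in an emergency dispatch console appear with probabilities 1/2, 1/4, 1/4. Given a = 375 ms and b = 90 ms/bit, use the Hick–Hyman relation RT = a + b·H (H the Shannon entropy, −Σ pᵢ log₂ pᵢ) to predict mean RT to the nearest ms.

510 ms

Each term −pᵢ log₂ pᵢ: 0.5·1 + 0.25·2 + 0.25·2; summed, H = 1.500 bits.
Mean RT = a + bH = 375 + 90·1.500 = 510.00 ms.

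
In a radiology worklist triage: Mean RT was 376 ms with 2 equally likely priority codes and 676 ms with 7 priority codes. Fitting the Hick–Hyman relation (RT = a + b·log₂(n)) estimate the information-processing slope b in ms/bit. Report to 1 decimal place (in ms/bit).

166.0 ms/bit

The slope on a log₂ axis is (676 − 376) / (2.8074 − 1) = 165.988 ms/bit.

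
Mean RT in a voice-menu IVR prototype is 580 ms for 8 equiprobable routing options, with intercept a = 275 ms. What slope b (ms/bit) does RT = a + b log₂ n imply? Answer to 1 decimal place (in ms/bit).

101.7 ms/bit

log₂(8) = 3 bits.
b = (RT − a)/log₂ n = (580 − 275) / 3 = 101.667 ms/bit.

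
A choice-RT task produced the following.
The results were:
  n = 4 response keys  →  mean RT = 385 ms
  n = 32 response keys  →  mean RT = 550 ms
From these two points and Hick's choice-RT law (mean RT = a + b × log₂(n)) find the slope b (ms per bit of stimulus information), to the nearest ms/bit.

b = (RT₂ − RT₁)/(log₂ n₂ − log₂ n₁) = (550 − 385)/(5 − 2) = 55 ms/bit.

55 ms/bit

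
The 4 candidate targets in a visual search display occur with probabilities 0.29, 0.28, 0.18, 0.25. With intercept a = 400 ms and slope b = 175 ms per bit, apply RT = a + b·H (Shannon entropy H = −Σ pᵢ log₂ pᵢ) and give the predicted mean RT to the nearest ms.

746 ms

Entropy contributions −pᵢ log₂ pᵢ: 0.5179, 0.5142, 0.4453, 0.5000; sum H = 1.9774 bits.
RT = a + bH = 400 + 175·1.9774 = 746.05 ms.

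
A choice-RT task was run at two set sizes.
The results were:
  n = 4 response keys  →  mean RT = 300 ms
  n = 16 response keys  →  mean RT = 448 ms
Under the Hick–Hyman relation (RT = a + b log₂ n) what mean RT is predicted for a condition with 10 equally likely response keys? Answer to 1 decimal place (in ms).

397.8 ms

Fit slope and intercept:
  b = (448 − 300) / (log₂ 16 − log₂ 4) = 148 / (4 − 2) = 74.000 ms/bit
  a = 300 − 74.000 × 2 = 152.000 ms
Then RT(10) = 152.000 + 74.000 × log₂ 10 = 152.000 + 74.000 × 3.3219 ≈ 397.823 ms.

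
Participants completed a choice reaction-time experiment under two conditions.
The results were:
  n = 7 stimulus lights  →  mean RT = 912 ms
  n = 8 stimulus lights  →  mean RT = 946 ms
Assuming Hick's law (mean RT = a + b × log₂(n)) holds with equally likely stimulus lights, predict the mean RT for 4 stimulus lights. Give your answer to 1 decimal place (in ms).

769.5 ms

RT is linear in log₂ n, so two points fix the line:
  b = (946 − 912) / (log₂ 8 − log₂ 7) = 34 / (3 − 2.8074) = 176.490 ms/bit
  a = 912 − 176.490 × 2.8074 = 416.529 ms
Then RT(4) = 416.529 + 176.490 × log₂ 4 = 416.529 + 176.490 × 2 ≈ 769.510 ms.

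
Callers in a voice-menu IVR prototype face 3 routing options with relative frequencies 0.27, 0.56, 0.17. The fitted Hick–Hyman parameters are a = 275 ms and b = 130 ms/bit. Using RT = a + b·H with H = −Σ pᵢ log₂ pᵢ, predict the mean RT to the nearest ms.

H = 0.27·log₂(1/0.27) + 0.56·log₂(1/0.56) + 0.17·log₂(1/0.17) = 1.4130 bits.
RT = 275 + 130 × 1.4130 = 458.70 ms.

459 ms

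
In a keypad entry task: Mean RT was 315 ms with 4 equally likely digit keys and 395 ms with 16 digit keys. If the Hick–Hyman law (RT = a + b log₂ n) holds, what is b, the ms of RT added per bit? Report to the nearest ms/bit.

The slope on a log₂ axis is (395 − 315) / (4 − 2) = 40 ms/bit.

40 ms/bit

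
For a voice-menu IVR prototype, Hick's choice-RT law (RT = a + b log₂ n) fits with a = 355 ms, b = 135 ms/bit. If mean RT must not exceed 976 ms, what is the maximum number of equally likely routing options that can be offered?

24

Set 355 + 135·log₂ n ≤ 976 → log₂ n ≤ (976 − 355)/135 = 4.6000.
So n ≤ 2^4.6000 = 24.251; the largest integer n is 24.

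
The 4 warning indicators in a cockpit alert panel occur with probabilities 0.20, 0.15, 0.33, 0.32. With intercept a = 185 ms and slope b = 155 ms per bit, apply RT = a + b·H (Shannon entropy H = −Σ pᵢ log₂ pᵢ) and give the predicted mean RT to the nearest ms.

484 ms

Entropy contributions −pᵢ log₂ pᵢ: 0.4644, 0.4105, 0.5278, 0.5260; sum H = 1.9288 bits.
RT = a + bH = 185 + 155·1.9288 = 483.96 ms.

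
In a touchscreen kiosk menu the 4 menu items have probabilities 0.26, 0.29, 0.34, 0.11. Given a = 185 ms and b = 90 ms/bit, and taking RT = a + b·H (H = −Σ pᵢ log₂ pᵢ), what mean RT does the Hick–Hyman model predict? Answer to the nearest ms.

H = 0.26·log₂(1/0.26) + 0.29·log₂(1/0.29) + 0.34·log₂(1/0.34) + 0.11·log₂(1/0.11) = 1.9027 bits.
RT = 185 + 90 × 1.9027 = 356.24 ms.

356 ms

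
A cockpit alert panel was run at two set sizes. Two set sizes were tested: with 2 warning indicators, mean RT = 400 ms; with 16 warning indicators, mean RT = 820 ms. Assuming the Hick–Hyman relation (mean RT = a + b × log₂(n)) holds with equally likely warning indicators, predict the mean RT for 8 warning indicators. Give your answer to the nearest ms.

RT is linear in log₂ n, so two points fix the line:
  b = (820 − 400) / (log₂ 16 − log₂ 2) = 420 / (4 − 1) = 140 ms/bit
  a = 400 − 140 × 1 = 260 ms
Then RT(8) = 260 + 140 × log₂ 8 = 260 + 140 × 3 ≈ 680.000 ms.

680 ms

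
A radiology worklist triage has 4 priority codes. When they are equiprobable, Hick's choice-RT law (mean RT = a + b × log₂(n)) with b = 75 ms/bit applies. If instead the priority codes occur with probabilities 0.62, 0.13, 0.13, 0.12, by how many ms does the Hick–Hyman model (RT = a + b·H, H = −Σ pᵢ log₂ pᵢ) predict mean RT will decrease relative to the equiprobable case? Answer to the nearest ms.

33 ms

The RT saving is b·ΔH. Equiprobable H₀ = log₂(4) = 2.0000 bits; with the given probabilities H = 1.5599 bits.
b·(H₀ − H) = 75 × (2.0000 − 1.5599) = 33.00 ms.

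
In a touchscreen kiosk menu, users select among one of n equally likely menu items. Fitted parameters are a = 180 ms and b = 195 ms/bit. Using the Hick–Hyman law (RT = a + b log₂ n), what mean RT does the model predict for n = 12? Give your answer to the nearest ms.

879 ms

log₂(12) = 3.5850 bits, so RT = 180 + 195 × 3.5850 ≈ 879.068 ms.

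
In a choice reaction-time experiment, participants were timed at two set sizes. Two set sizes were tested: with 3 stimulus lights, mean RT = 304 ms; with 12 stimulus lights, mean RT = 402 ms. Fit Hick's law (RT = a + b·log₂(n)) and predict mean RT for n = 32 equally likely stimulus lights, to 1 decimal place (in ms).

With log₂ n on the abscissa the relation is linear; from the two conditions:
  b = (402 − 304) / (log₂ 12 − log₂ 3) = 98 / (3.5850 − 1.5850) = 49.000 ms/bit
  a = 304 − 49.000 × 1.5850 = 226.337 ms
Then RT(32) = 226.337 + 49.000 × log₂ 32 = 226.337 + 49.000 × 5 ≈ 471.337 ms.

471.3 ms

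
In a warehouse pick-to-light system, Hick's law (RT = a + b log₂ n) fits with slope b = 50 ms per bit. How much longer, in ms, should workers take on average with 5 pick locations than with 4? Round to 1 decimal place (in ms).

16.1 ms

The intercept a cancels: ΔRT = b·(log₂ n₂ − log₂ n₁) = b·log₂(n₂/n₁).
log₂(5) − log₂(4) = 2.3219 − 2 = 0.3219.
ΔRT = 50 × 0.3219 = 16.096 ms.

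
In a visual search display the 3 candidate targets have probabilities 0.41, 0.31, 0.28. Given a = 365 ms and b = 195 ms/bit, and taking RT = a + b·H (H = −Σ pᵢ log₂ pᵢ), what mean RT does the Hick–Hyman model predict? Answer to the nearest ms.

670 ms

Entropy contributions −pᵢ log₂ pᵢ: 0.5274, 0.5238, 0.5142; sum H = 1.5654 bits.
RT = a + bH = 365 + 195·1.5654 = 670.25 ms.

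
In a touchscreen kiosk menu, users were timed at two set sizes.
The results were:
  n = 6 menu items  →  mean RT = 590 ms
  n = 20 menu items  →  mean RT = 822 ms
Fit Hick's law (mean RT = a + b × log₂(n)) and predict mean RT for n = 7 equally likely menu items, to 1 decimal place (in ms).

619.7 ms

Fit slope and intercept:
  b = (822 − 590) / (log₂ 20 − log₂ 6) = 232 / (4.3219 − 2.5850) = 133.566 ms/bit
  a = 590 − 133.566 × 2.5850 = 244.736 ms
Then RT(7) = 244.736 + 133.566 × log₂ 7 = 244.736 + 133.566 × 2.8074 ≈ 619.704 ms.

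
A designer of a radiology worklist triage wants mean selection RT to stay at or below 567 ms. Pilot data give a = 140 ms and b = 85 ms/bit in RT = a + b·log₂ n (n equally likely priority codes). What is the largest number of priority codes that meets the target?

32

Information budget: (567 − 140)/85 = 5.0235 bits, so n ≤ 2^5.0235 = 32.526 → at most 32.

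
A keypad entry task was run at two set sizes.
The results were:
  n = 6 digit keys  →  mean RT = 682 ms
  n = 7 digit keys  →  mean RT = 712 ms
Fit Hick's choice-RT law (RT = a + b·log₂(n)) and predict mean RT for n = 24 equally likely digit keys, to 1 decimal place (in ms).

951.8 ms

RT is linear in log₂ n, so two points fix the line:
  b = (712 − 682) / (log₂ 7 − log₂ 6) = 30 / (2.8074 − 2.5850) = 134.897 ms/bit
  a = 682 − 134.897 × 2.5850 = 333.297 ms
Then RT(24) = 333.297 + 134.897 × log₂ 24 = 333.297 + 134.897 × 4.5850 ≈ 951.793 ms.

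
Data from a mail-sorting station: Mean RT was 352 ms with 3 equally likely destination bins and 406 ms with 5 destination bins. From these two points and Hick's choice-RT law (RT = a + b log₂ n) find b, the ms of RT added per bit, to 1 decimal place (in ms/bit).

73.3 ms/bit

b = (RT₂ − RT₁)/(log₂ n₂ − log₂ n₁) = (406 − 352)/(2.3219 − 1.5850) = 73.273 ms/bit.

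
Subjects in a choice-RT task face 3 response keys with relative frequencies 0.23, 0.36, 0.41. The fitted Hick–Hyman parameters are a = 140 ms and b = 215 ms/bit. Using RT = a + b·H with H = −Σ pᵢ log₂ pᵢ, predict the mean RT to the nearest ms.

472 ms

Entropy contributions −pᵢ log₂ pᵢ: 0.4877, 0.5306, 0.5274; sum H = 1.5457 bits.
RT = a + bH = 140 + 215·1.5457 = 472.32 ms.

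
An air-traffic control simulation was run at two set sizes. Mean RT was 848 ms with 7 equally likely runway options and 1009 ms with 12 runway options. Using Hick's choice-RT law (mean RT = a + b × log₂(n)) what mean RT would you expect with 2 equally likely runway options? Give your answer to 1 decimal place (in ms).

473.8 ms

With log₂ n on the abscissa the relation is linear; from the two conditions:
  b = (1009 − 848) / (log₂ 12 − log₂ 7) = 161 / (3.5850 − 2.8074) = 207.045 ms/bit
  a = 848 − 207.045 × 2.8074 = 266.750 ms
Then RT(2) = 266.750 + 207.045 × log₂ 2 = 266.750 + 207.045 × 1 ≈ 473.796 ms.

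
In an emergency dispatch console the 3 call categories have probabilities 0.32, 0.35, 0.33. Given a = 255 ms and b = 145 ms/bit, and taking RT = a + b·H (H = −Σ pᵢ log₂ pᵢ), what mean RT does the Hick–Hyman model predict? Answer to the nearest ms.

485 ms

Entropy contributions −pᵢ log₂ pᵢ: 0.5260, 0.5301, 0.5278; sum H = 1.5840 bits.
RT = a + bH = 255 + 145·1.5840 = 484.67 ms.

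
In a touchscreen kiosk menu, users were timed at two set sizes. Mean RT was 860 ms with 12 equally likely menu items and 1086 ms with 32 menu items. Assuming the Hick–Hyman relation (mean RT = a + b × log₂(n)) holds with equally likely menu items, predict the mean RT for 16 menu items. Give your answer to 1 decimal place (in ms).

926.3 ms

Solve the two-equation system in a and b:
  b = (1086 − 860) / (log₂ 32 − log₂ 12) = 226 / (5 − 3.5850) = 159.713 ms/bit
  a = 860 − 159.713 × 3.5850 = 287.435 ms
Then RT(16) = 287.435 + 159.713 × log₂ 16 = 287.435 + 159.713 × 4 ≈ 926.287 ms.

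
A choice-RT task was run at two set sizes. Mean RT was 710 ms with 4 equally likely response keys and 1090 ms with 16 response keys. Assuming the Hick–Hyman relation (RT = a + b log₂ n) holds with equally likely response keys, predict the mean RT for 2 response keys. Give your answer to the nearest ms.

520 ms

With log₂ n on the abscissa the relation is linear; from the two conditions:
  b = (1090 − 710) / (log₂ 16 − log₂ 4) = 380 / (4 − 2) = 190 ms/bit
  a = 710 − 190 × 2 = 330 ms
Then RT(2) = 330 + 190 × log₂ 2 = 330 + 190 × 1 ≈ 520.000 ms.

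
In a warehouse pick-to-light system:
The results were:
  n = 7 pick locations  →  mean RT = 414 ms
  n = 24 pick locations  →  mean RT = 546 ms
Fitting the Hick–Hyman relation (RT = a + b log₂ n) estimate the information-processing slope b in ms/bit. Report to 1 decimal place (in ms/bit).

The slope on a log₂ axis is (546 − 414) / (4.5850 − 2.8074) = 74.257 ms/bit.

74.3 ms/bit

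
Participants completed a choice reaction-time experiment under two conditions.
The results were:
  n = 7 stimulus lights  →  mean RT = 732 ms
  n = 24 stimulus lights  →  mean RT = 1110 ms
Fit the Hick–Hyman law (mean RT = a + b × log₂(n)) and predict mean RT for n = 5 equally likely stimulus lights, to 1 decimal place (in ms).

628.8 ms

With log₂ n on the abscissa the relation is linear; from the two conditions:
  b = (1110 − 732) / (log₂ 24 − log₂ 7) = 378 / (4.5850 − 2.8074) = 212.645 ms/bit
  a = 732 − 212.645 × 2.8074 = 135.029 ms
Then RT(5) = 135.029 + 212.645 × log₂ 5 = 135.029 + 212.645 × 2.3219 ≈ 628.776 ms.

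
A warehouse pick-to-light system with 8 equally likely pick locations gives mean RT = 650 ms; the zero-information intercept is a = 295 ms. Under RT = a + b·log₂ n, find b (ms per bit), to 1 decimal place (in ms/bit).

8 alternatives carry log₂ 8 = 3 bits; the choice cost is 650 − 295 = 355 ms, so b = 355/3 = 118.333 ms/bit.

118.3 ms/bit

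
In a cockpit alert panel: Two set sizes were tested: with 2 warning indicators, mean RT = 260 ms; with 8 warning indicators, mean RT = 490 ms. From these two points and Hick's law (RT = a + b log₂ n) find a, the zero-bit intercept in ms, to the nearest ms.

Slope: b = (490 − 260) / (log₂ 8 − log₂ 2) = 230/2.0000 = 115 ms/bit.
a = RT₁ − b·log₂ n₁ = 260 − 115 × 1 = 145.000 ms.

145 ms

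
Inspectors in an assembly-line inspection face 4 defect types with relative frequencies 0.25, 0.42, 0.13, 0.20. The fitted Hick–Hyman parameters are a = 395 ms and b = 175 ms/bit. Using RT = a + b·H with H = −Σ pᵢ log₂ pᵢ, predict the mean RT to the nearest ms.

Entropy contributions −pᵢ log₂ pᵢ: 0.5000, 0.5256, 0.3826, 0.4644; sum H = 1.8727 bits.
RT = a + bH = 395 + 175·1.8727 = 722.72 ms.

723 ms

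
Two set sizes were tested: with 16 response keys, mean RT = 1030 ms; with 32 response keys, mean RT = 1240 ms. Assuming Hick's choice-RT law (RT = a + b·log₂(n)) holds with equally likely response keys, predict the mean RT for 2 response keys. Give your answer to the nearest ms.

With log₂ n on the abscissa the relation is linear; from the two conditions:
  b = (1240 − 1030) / (log₂ 32 − log₂ 16) = 210 / (5 − 4) = 210 ms/bit
  a = 1030 − 210 × 4 = 190 ms
Then RT(2) = 190 + 210 × log₂ 2 = 190 + 210 × 1 ≈ 400.000 ms.

400 ms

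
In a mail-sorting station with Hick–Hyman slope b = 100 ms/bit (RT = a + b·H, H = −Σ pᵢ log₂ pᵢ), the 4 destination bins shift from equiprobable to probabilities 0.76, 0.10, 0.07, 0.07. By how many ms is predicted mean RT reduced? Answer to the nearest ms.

83 ms

The RT saving is b·ΔH. Equiprobable H₀ = log₂(4) = 2.0000 bits; with the given probabilities H = 1.1702 bits.
b·(H₀ − H) = 100 × (2.0000 − 1.1702) = 82.98 ms.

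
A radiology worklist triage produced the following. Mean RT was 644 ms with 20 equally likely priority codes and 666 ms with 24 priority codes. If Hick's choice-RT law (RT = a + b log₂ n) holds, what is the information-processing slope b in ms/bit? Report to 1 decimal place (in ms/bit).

83.6 ms/bit

The slope on a log₂ axis is (666 − 644) / (4.5850 − 4.3219) = 83.639 ms/bit.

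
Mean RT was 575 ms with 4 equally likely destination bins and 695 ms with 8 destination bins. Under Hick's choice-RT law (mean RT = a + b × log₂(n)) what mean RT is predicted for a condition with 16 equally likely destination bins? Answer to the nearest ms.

RT is linear in log₂ n, so two points fix the line:
  b = (695 − 575) / (log₂ 8 − log₂ 4) = 120 / (3 − 2) = 120 ms/bit
  a = 575 − 120 × 2 = 335 ms
Then RT(16) = 335 + 120 × log₂ 16 = 335 + 120 × 4 ≈ 815.000 ms.

815 ms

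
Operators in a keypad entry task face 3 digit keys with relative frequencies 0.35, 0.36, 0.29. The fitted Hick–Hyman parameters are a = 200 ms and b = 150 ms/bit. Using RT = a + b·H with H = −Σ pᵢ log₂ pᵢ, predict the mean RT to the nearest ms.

H = 0.35·log₂(1/0.35) + 0.36·log₂(1/0.36) + 0.29·log₂(1/0.29) = 1.5786 bits.
RT = 200 + 150 × 1.5786 = 436.79 ms.

437 ms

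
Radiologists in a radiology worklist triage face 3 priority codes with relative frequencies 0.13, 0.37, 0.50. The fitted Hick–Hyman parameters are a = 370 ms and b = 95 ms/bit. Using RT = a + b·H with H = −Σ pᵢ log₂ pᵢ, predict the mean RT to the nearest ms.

H = 0.13·log₂(1/0.13) + 0.37·log₂(1/0.37) + 0.50·log₂(1/0.50) = 1.4134 bits.
RT = 370 + 95 × 1.4134 = 504.27 ms.

504 ms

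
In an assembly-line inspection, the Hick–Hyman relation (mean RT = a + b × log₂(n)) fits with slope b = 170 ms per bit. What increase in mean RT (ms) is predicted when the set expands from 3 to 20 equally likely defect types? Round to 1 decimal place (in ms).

The intercept a cancels: ΔRT = b·(log₂ n₂ − log₂ n₁) = b·log₂(n₂/n₁).
log₂(20) − log₂(3) = 4.3219 − 1.5850 = 2.7370.
ΔRT = 170 × 2.7370 = 465.284 ms.

465.3 ms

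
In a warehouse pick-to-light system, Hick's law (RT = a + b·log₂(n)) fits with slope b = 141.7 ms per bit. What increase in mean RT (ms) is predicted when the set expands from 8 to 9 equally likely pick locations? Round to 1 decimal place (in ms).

24.1 ms

ΔRT = (a + b log₂ n₂) − (a + b log₂ n₁) = b·(log₂ n₂ − log₂ n₁).
log₂(9) − log₂(8) = 3.1699 − 3 = 0.1699.
ΔRT = 141.7 × 0.1699 = 24.078 ms.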